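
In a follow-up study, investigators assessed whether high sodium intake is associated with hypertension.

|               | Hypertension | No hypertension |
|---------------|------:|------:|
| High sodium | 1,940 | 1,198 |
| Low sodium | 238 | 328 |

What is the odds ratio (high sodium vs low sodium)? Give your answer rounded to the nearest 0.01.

Cells: a = 1940, b = 1198, c = 238, d = 328.
OR = (a·d)/(b·c) = (1940 × 328) / (1198 × 238) = 636320 / 285124 = 2.23173
The odds of hypertension are about 2.23 times as high in the high sodium group.

2.23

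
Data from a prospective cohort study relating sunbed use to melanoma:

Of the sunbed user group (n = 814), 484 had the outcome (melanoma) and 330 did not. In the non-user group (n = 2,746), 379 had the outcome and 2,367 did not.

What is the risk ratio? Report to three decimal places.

From the description: a = 484, b = 330, c = 379, d = 2367.
Risk in exposed = 484/814 = 0.59459; risk in unexposed = 379/2746 = 0.13802.
RR = 0.59459 / 0.13802 = 4.30807
The risk among the exposed is 4.31 times that among the unexposed.

4.308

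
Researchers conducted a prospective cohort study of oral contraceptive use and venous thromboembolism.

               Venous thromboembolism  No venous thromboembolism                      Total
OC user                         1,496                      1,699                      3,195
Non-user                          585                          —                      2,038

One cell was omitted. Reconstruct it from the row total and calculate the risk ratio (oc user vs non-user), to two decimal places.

1.63

The missing cell is in the unexposed row: 2038 − 585 = 1453.
So a = 1496, b = 1699, c = 585, d = 1453.
RR = [a/(a+b)] / [c/(c+d)] = (1496/3195) / (585/2038) = 0.46823/0.28705 = 1.63121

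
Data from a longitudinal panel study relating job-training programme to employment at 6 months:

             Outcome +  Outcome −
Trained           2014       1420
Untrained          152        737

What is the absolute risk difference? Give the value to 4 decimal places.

Cells: a = 2014, b = 1420, c = 152, d = 737.
Risk in exposed = 2014/3434 = 0.586488; risk in unexposed = 152/889 = 0.170979.
Risk difference = 0.586488 − 0.170979 = 0.415509

0.4155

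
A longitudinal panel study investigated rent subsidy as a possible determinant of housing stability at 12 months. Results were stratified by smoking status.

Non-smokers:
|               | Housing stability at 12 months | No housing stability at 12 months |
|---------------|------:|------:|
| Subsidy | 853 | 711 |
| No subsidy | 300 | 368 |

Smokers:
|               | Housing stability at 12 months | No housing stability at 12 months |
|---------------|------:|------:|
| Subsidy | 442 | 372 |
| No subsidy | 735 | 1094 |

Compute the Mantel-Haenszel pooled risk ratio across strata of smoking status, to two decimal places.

1.29

RR_MH = Σ(aᵢ·n₀ᵢ/nᵢ) / Σ(cᵢ·n₁ᵢ/nᵢ), with n₁ᵢ = aᵢ+bᵢ (exposed), n₀ᵢ = cᵢ+dᵢ (unexposed), nᵢ = n₁ᵢ+n₀ᵢ.
Stratum 1 (Non-smokers): n₁ = 1564, n₀ = 668, n = 2232; a·n₀/n = 853·668/2232 = 255.2885; c·n₁/n = 300·1564/2232 = 210.2151
Stratum 2 (Smokers): n₁ = 814, n₀ = 1829, n = 2643; a·n₀/n = 442·1829/2643 = 305.8714; c·n₁/n = 735·814/2643 = 226.3678
RR_MH = (255.2885 + 305.8714) / (210.2151 + 226.3678) = 561.1599 / 436.5828 = 1.28535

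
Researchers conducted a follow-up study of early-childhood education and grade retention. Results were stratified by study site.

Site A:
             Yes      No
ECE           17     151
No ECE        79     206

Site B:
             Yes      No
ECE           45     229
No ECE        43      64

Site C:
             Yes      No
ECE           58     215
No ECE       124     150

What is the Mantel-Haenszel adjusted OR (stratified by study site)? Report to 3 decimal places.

OR_MH = Σ(aᵢdᵢ/nᵢ) / Σ(bᵢcᵢ/nᵢ), where nᵢ is the stratum total.
Stratum 1 (Site A): n = 453; a·d/n = 17·206/453 = 7.7307; b·c/n = 151·79/453 = 26.3333
Stratum 2 (Site B): n = 381; a·d/n = 45·64/381 = 7.5591; b·c/n = 229·43/381 = 25.8451
Stratum 3 (Site C): n = 547; a·d/n = 58·150/547 = 15.9049; b·c/n = 215·124/547 = 48.7386
OR_MH = (7.7307 + 7.5591 + 15.9049) / (26.3333 + 25.8451 + 48.7386) = 31.1947 / 100.9171 = 0.30911

0.309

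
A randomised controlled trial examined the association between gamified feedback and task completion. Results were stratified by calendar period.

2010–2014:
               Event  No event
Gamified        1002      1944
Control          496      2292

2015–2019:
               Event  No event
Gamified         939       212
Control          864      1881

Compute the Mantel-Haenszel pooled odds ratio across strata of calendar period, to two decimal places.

3.97

OR_MH = Σ(aᵢdᵢ/nᵢ) / Σ(bᵢcᵢ/nᵢ), where nᵢ is the stratum total.
Stratum 1 (2010–2014): n = 5734; a·d/n = 1002·2292/5734 = 400.5204; b·c/n = 1944·496/5734 = 168.1591
Stratum 2 (2015–2019): n = 3896; a·d/n = 939·1881/3896 = 453.3519; b·c/n = 212·864/3896 = 47.0144
OR_MH = (400.5204 + 453.3519) / (168.1591 + 47.0144) = 853.8723 / 215.1734 = 3.96830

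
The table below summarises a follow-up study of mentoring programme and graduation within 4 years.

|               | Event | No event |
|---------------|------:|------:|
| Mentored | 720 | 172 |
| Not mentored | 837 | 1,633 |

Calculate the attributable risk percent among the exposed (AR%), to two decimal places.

Cells: a = 720, b = 172, c = 837, d = 1633.
Risk in exposed = 720/892 = 0.80717; risk in unexposed = 837/2470 = 0.33887.
RR = 0.80717/0.33887 = 2.38199
AR% = (RR − 1)/RR × 100 = (2.38199 − 1)/2.38199 × 100 = 58.0182%

58.02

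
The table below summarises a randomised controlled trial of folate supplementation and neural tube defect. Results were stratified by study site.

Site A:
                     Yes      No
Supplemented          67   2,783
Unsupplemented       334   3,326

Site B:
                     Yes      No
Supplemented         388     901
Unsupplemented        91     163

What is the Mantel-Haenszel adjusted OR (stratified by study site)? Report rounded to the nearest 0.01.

OR_MH = Σ(aᵢdᵢ/nᵢ) / Σ(bᵢcᵢ/nᵢ), where nᵢ is the stratum total.
Stratum 1 (Site A): n = 6510; a·d/n = 67·3326/6510 = 34.2307; b·c/n = 2783·334/6510 = 142.7837
Stratum 2 (Site B): n = 1543; a·d/n = 388·163/1543 = 40.9877; b·c/n = 901·91/1543 = 53.1374
OR_MH = (34.2307 + 40.9877) / (142.7837 + 53.1374) = 75.2184 / 195.9211 = 0.38392

0.38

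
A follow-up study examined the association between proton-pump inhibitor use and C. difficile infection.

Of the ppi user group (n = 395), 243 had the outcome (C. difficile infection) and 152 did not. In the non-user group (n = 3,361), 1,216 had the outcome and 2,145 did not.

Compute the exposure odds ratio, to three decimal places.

2.820

From the description: a = 243, b = 152, c = 1216, d = 2145.
OR = (a·d)/(b·c) = (243 × 2145) / (152 × 1216) = 521235 / 184832 = 2.82005
The odds of C. difficile infection are about 2.82 times as high in the ppi user group.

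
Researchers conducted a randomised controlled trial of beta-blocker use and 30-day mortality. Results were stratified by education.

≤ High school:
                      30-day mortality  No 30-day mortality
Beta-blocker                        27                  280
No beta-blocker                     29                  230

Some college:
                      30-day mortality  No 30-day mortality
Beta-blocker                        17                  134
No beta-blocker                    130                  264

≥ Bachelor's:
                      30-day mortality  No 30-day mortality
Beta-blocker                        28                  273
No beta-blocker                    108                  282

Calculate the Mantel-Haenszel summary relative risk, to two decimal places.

RR_MH = Σ(aᵢ·n₀ᵢ/nᵢ) / Σ(cᵢ·n₁ᵢ/nᵢ), with n₁ᵢ = aᵢ+bᵢ (exposed), n₀ᵢ = cᵢ+dᵢ (unexposed), nᵢ = n₁ᵢ+n₀ᵢ.
Stratum 1 (≤ High school): n₁ = 307, n₀ = 259, n = 566; a·n₀/n = 27·259/566 = 12.3551; c·n₁/n = 29·307/566 = 15.7297
Stratum 2 (Some college): n₁ = 151, n₀ = 394, n = 545; a·n₀/n = 17·394/545 = 12.2899; c·n₁/n = 130·151/545 = 36.0183
Stratum 3 (≥ Bachelor's): n₁ = 301, n₀ = 390, n = 691; a·n₀/n = 28·390/691 = 15.8032; c·n₁/n = 108·301/691 = 47.0449
RR_MH = (12.3551 + 12.2899 + 15.8032) / (15.7297 + 36.0183 + 47.0449) = 40.4482 / 98.7929 = 0.40942

0.41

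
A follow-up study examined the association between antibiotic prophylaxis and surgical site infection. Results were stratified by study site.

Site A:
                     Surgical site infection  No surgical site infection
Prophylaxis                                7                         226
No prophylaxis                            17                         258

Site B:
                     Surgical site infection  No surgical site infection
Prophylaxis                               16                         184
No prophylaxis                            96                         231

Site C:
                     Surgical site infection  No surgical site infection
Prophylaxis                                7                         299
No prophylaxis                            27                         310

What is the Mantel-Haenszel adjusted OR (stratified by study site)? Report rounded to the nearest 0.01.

0.26

OR_MH = Σ(aᵢdᵢ/nᵢ) / Σ(bᵢcᵢ/nᵢ), where nᵢ is the stratum total.
Stratum 1 (Site A): n = 508; a·d/n = 7·258/508 = 3.5551; b·c/n = 226·17/508 = 7.5630
Stratum 2 (Site B): n = 527; a·d/n = 16·231/527 = 7.0133; b·c/n = 184·96/527 = 33.5180
Stratum 3 (Site C): n = 643; a·d/n = 7·310/643 = 3.3748; b·c/n = 299·27/643 = 12.5552
OR_MH = (3.5551 + 7.0133 + 3.3748) / (7.5630 + 33.5180 + 12.5552) = 13.9432 / 53.6362 = 0.25996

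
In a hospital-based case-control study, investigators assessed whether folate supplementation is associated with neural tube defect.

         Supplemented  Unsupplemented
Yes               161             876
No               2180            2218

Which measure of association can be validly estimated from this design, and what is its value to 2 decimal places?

Reading the table with exposure as columns: a = 161 (Supplemented, case), b = 2180 (Supplemented, non-case), c = 876 (Unsupplemented, case), d = 2218.
This is a hospital-based case-control study: participants were sampled on outcome status, so risks in the source population cannot be estimated directly — relative risk is not valid here. The odds ratio is the appropriate measure.
OR = (a·d)/(b·c) = (161 × 2218) / (2180 × 876) = 357098 / 1909680 = 0.18699

0.19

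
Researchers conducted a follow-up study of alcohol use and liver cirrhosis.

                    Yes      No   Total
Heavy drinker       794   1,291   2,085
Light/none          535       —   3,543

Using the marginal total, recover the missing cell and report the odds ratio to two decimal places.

The missing cell is in the unexposed row: 3543 − 535 = 3008.
So a = 794, b = 1291, c = 535, d = 3008.
OR = (a·d)/(b·c) = (794 × 3008) / (1291 × 535) = 2388352 / 690685 = 3.45795

3.46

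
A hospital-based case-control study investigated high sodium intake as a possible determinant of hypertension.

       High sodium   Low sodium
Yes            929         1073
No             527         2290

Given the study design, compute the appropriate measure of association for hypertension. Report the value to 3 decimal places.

Reading the table with exposure as columns: a = 929 (High sodium, case), b = 527 (High sodium, non-case), c = 1073 (Low sodium, case), d = 2290.
This is a hospital-based case-control study: participants were sampled on outcome status, so risks in the source population cannot be estimated directly — relative risk is not valid here. The odds ratio is the appropriate measure.
OR = (a·d)/(b·c) = (929 × 2290) / (527 × 1073) = 2127410 / 565471 = 3.76219

3.762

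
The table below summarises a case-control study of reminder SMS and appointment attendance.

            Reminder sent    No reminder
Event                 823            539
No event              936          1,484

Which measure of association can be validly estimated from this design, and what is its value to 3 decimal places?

Reading the table with exposure as columns: a = 823 (Reminder sent, case), b = 936 (Reminder sent, non-case), c = 539 (No reminder, case), d = 1484.
This is a case-control study: participants were sampled on outcome status, so risks in the source population cannot be estimated directly — relative risk is not valid here. The odds ratio is the appropriate measure.
OR = (a·d)/(b·c) = (823 × 1484) / (936 × 539) = 1221332 / 504504 = 2.42086

2.421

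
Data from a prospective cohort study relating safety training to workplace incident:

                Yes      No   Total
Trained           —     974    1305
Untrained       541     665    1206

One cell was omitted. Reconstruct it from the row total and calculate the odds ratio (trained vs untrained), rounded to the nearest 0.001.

The missing cell is in the exposed row: 1305 − 974 = 331.
So a = 331, b = 974, c = 541, d = 665.
OR = (a·d)/(b·c) = (331 × 665) / (974 × 541) = 220115 / 526934 = 0.41773

0.418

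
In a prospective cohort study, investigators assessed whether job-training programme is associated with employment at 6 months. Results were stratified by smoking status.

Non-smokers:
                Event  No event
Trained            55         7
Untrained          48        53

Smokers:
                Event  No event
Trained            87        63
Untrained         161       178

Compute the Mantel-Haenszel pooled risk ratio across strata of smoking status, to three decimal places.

RR_MH = Σ(aᵢ·n₀ᵢ/nᵢ) / Σ(cᵢ·n₁ᵢ/nᵢ), with n₁ᵢ = aᵢ+bᵢ (exposed), n₀ᵢ = cᵢ+dᵢ (unexposed), nᵢ = n₁ᵢ+n₀ᵢ.
Stratum 1 (Non-smokers): n₁ = 62, n₀ = 101, n = 163; a·n₀/n = 55·101/163 = 34.0798; c·n₁/n = 48·62/163 = 18.2577
Stratum 2 (Smokers): n₁ = 150, n₀ = 339, n = 489; a·n₀/n = 87·339/489 = 60.3129; c·n₁/n = 161·150/489 = 49.3865
RR_MH = (34.0798 + 60.3129) / (18.2577 + 49.3865) = 94.3926 / 67.6442 = 1.39543

1.395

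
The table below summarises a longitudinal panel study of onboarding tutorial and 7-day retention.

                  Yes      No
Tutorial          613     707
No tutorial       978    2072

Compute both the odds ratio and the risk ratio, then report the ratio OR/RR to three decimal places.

Cells: a = 613, b = 707, c = 978, d = 2072.
OR = (613·2072)/(707·978) = 1270136/691446 = 1.83693
Risk in exposed = 613/1320 = 0.46439; risk in unexposed = 978/3050 = 0.32066; RR = 1.44826
OR/RR = 1.83693 / 1.44826 = 1.26837
The outcome is not rare, so the OR lies further from 1 than the RR.

1.268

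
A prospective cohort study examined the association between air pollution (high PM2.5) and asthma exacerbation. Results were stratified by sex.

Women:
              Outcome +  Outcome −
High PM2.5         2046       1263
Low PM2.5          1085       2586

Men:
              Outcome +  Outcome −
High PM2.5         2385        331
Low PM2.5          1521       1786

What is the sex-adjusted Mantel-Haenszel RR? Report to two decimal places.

1.99

RR_MH = Σ(aᵢ·n₀ᵢ/nᵢ) / Σ(cᵢ·n₁ᵢ/nᵢ), with n₁ᵢ = aᵢ+bᵢ (exposed), n₀ᵢ = cᵢ+dᵢ (unexposed), nᵢ = n₁ᵢ+n₀ᵢ.
Stratum 1 (Women): n₁ = 3309, n₀ = 3671, n = 6980; a·n₀/n = 2046·3671/6980 = 1076.0553; c·n₁/n = 1085·3309/6980 = 514.3646
Stratum 2 (Men): n₁ = 2716, n₀ = 3307, n = 6023; a·n₀/n = 2385·3307/6023 = 1309.5127; c·n₁/n = 1521·2716/6023 = 685.8768
RR_MH = (1076.0553 + 1309.5127) / (514.3646 + 685.8768) = 2385.5680 / 1200.2414 = 1.98757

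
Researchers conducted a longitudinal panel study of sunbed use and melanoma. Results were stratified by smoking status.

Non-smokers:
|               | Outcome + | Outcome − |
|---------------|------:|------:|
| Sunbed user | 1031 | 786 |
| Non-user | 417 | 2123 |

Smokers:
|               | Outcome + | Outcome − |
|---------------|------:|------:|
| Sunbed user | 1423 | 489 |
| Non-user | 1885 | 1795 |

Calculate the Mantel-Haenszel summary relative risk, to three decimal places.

1.879

RR_MH = Σ(aᵢ·n₀ᵢ/nᵢ) / Σ(cᵢ·n₁ᵢ/nᵢ), with n₁ᵢ = aᵢ+bᵢ (exposed), n₀ᵢ = cᵢ+dᵢ (unexposed), nᵢ = n₁ᵢ+n₀ᵢ.
Stratum 1 (Non-smokers): n₁ = 1817, n₀ = 2540, n = 4357; a·n₀/n = 1031·2540/4357 = 601.0420; c·n₁/n = 417·1817/4357 = 173.9015
Stratum 2 (Smokers): n₁ = 1912, n₀ = 3680, n = 5592; a·n₀/n = 1423·3680/5592 = 936.4521; c·n₁/n = 1885·1912/5592 = 644.5136
RR_MH = (601.0420 + 936.4521) / (173.9015 + 644.5136) = 1537.4941 / 818.4151 = 1.87862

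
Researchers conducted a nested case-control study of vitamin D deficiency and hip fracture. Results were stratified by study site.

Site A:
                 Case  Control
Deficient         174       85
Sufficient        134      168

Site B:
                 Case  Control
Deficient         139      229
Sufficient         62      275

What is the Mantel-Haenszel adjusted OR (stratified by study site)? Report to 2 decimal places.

OR_MH = Σ(aᵢdᵢ/nᵢ) / Σ(bᵢcᵢ/nᵢ), where nᵢ is the stratum total.
Stratum 1 (Site A): n = 561; a·d/n = 174·168/561 = 52.1070; b·c/n = 85·134/561 = 20.3030
Stratum 2 (Site B): n = 705; a·d/n = 139·275/705 = 54.2199; b·c/n = 229·62/705 = 20.1390
OR_MH = (52.1070 + 54.2199) / (20.3030 + 20.1390) = 106.3268 / 40.4420 = 2.62912

2.63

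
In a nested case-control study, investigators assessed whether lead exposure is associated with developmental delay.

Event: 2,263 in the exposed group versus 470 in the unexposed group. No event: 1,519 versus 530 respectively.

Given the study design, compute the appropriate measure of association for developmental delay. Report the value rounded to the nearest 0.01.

From the description: a = 2263, b = 1519, c = 470, d = 530.
This is a nested case-control study: participants were sampled on outcome status, so risks in the source population cannot be estimated directly — relative risk is not valid here. The odds ratio is the appropriate measure.
OR = (a·d)/(b·c) = (2263 × 530) / (1519 × 470) = 1199390 / 713930 = 1.67998

1.68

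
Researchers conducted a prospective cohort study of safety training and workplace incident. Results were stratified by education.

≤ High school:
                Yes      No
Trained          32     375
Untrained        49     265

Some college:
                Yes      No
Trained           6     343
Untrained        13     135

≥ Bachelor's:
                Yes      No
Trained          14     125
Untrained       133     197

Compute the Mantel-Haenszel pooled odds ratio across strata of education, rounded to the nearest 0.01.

OR_MH = Σ(aᵢdᵢ/nᵢ) / Σ(bᵢcᵢ/nᵢ), where nᵢ is the stratum total.
Stratum 1 (≤ High school): n = 721; a·d/n = 32·265/721 = 11.7614; b·c/n = 375·49/721 = 25.4854
Stratum 2 (Some college): n = 497; a·d/n = 6·135/497 = 1.6298; b·c/n = 343·13/497 = 8.9718
Stratum 3 (≥ Bachelor's): n = 469; a·d/n = 14·197/469 = 5.8806; b·c/n = 125·133/469 = 35.4478
OR_MH = (11.7614 + 1.6298 + 5.8806) / (25.4854 + 8.9718 + 35.4478) = 19.2718 / 69.9050 = 0.27569

0.28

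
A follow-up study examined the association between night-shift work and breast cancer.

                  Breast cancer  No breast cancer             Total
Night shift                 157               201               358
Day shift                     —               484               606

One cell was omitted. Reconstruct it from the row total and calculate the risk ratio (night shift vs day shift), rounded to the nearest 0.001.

The missing cell is in the unexposed row: 606 − 484 = 122.
So a = 157, b = 201, c = 122, d = 484.
RR = [a/(a+b)] / [c/(c+d)] = (157/358) / (122/606) = 0.43855/0.20132 = 2.17836

2.178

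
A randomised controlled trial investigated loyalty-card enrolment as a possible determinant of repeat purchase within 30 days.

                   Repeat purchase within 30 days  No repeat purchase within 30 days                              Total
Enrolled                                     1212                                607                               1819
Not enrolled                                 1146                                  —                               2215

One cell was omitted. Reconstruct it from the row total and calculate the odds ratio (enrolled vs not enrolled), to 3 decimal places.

1.863

The missing cell is in the unexposed row: 2215 − 1146 = 1069.
So a = 1212, b = 607, c = 1146, d = 1069.
OR = (a·d)/(b·c) = (1212 × 1069) / (607 × 1146) = 1295628 / 695622 = 1.86255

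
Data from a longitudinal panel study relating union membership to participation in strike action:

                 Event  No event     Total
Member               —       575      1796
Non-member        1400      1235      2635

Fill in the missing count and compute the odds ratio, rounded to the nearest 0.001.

The missing cell is in the exposed row: 1796 − 575 = 1221.
So a = 1221, b = 575, c = 1400, d = 1235.
OR = (a·d)/(b·c) = (1221 × 1235) / (575 × 1400) = 1507935 / 805000 = 1.87321

1.873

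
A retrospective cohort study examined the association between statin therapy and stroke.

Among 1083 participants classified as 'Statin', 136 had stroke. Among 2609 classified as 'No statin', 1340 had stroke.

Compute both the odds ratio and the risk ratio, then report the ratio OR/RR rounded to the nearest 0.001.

0.556

From the description: a = 136, b = 947, c = 1340, d = 1269.
OR = (136·1269)/(947·1340) = 172584/1268980 = 0.13600
Risk in exposed = 136/1083 = 0.12558; risk in unexposed = 1340/2609 = 0.51361; RR = 0.24450
OR/RR = 0.13600 / 0.24450 = 0.55624
The outcome is not rare, so the OR lies further from 1 than the RR.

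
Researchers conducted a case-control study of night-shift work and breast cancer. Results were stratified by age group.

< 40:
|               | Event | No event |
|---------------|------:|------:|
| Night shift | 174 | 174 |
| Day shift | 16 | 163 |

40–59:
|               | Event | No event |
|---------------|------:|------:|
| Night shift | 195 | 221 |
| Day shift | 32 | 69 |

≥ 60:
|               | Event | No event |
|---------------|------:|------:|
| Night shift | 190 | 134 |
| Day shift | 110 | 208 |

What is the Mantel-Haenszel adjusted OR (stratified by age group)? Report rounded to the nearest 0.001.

3.373

OR_MH = Σ(aᵢdᵢ/nᵢ) / Σ(bᵢcᵢ/nᵢ), where nᵢ is the stratum total.
Stratum 1 (< 40): n = 527; a·d/n = 174·163/527 = 53.8178; b·c/n = 174·16/527 = 5.2827
Stratum 2 (40–59): n = 517; a·d/n = 195·69/517 = 26.0251; b·c/n = 221·32/517 = 13.6789
Stratum 3 (≥ 60): n = 642; a·d/n = 190·208/642 = 61.5576; b·c/n = 134·110/642 = 22.9595
OR_MH = (53.8178 + 26.0251 + 61.5576) / (5.2827 + 13.6789 + 22.9595) = 141.4006 / 41.9212 = 3.37301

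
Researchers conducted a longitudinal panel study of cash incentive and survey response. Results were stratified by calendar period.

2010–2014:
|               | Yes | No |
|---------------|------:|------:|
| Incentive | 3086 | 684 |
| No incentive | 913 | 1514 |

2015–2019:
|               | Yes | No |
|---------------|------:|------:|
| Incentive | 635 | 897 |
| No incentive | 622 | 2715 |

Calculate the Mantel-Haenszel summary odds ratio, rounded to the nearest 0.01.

OR_MH = Σ(aᵢdᵢ/nᵢ) / Σ(bᵢcᵢ/nᵢ), where nᵢ is the stratum total.
Stratum 1 (2010–2014): n = 6197; a·d/n = 3086·1514/6197 = 753.9461; b·c/n = 684·913/6197 = 100.7733
Stratum 2 (2015–2019): n = 4869; a·d/n = 635·2715/4869 = 354.0819; b·c/n = 897·622/4869 = 114.5890
OR_MH = (753.9461 + 354.0819) / (100.7733 + 114.5890) = 1108.0280 / 215.3623 = 5.14495

5.14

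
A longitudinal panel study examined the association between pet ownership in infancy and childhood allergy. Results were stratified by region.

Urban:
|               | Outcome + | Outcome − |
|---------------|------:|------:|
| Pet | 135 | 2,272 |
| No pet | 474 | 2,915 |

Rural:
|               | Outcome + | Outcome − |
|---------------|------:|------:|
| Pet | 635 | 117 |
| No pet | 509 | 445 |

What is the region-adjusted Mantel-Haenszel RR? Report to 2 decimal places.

RR_MH = Σ(aᵢ·n₀ᵢ/nᵢ) / Σ(cᵢ·n₁ᵢ/nᵢ), with n₁ᵢ = aᵢ+bᵢ (exposed), n₀ᵢ = cᵢ+dᵢ (unexposed), nᵢ = n₁ᵢ+n₀ᵢ.
Stratum 1 (Urban): n₁ = 2407, n₀ = 3389, n = 5796; a·n₀/n = 135·3389/5796 = 78.9363; c·n₁/n = 474·2407/5796 = 196.8458
Stratum 2 (Rural): n₁ = 752, n₀ = 954, n = 1706; a·n₀/n = 635·954/1706 = 355.0938; c·n₁/n = 509·752/1706 = 224.3658
RR_MH = (78.9363 + 355.0938) / (196.8458 + 224.3658) = 434.0301 / 421.2115 = 1.03043

1.03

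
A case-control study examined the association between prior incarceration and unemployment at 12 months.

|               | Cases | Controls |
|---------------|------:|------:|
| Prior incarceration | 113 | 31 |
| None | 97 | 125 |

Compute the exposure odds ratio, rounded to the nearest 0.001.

4.697

Cells: a = 113, b = 31, c = 97, d = 125.
OR = (a·d)/(b·c) = (113 × 125) / (31 × 97) = 14125 / 3007 = 4.69737
The odds of unemployment at 12 months are about 4.70 times as high in the prior incarceration group.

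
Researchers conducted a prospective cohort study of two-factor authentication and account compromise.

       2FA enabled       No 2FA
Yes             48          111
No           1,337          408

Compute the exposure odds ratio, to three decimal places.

0.132

Reading the table with exposure as columns: a = 48 (2FA enabled, case), b = 1337 (2FA enabled, non-case), c = 111 (No 2FA, case), d = 408.
OR = (a·d)/(b·c) = (48 × 408) / (1337 × 111) = 19584 / 148407 = 0.13196
Exposure is associated with lower odds of account compromise (OR = 0.13 < 1).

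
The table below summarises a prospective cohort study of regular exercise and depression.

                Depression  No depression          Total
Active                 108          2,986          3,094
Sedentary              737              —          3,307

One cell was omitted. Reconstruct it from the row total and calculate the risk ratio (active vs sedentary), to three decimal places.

The missing cell is in the unexposed row: 3307 − 737 = 2570.
So a = 108, b = 2986, c = 737, d = 2570.
RR = [a/(a+b)] / [c/(c+d)] = (108/3094) / (737/3307) = 0.03491/0.22286 = 0.15663

0.157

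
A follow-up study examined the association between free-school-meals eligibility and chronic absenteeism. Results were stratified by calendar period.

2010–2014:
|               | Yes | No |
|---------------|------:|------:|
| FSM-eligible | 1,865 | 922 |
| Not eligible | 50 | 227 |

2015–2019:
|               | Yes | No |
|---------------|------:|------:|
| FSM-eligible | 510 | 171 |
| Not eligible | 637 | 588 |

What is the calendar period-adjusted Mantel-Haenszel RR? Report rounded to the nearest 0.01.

RR_MH = Σ(aᵢ·n₀ᵢ/nᵢ) / Σ(cᵢ·n₁ᵢ/nᵢ), with n₁ᵢ = aᵢ+bᵢ (exposed), n₀ᵢ = cᵢ+dᵢ (unexposed), nᵢ = n₁ᵢ+n₀ᵢ.
Stratum 1 (2010–2014): n₁ = 2787, n₀ = 277, n = 3064; a·n₀/n = 1865·277/3064 = 168.6048; c·n₁/n = 50·2787/3064 = 45.4798
Stratum 2 (2015–2019): n₁ = 681, n₀ = 1225, n = 1906; a·n₀/n = 510·1225/1906 = 327.7807; c·n₁/n = 637·681/1906 = 227.5955
RR_MH = (168.6048 + 327.7807) / (45.4798 + 227.5955) = 496.3855 / 273.0753 = 1.81776

1.82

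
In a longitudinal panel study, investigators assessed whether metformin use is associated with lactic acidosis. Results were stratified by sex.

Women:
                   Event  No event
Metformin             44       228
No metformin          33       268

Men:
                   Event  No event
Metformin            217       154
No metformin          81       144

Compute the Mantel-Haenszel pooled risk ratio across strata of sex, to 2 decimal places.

1.59

RR_MH = Σ(aᵢ·n₀ᵢ/nᵢ) / Σ(cᵢ·n₁ᵢ/nᵢ), with n₁ᵢ = aᵢ+bᵢ (exposed), n₀ᵢ = cᵢ+dᵢ (unexposed), nᵢ = n₁ᵢ+n₀ᵢ.
Stratum 1 (Women): n₁ = 272, n₀ = 301, n = 573; a·n₀/n = 44·301/573 = 23.1134; c·n₁/n = 33·272/573 = 15.6649
Stratum 2 (Men): n₁ = 371, n₀ = 225, n = 596; a·n₀/n = 217·225/596 = 81.9211; c·n₁/n = 81·371/596 = 50.4211
RR_MH = (23.1134 + 81.9211) / (15.6649 + 50.4211) = 105.0346 / 66.0861 = 1.58936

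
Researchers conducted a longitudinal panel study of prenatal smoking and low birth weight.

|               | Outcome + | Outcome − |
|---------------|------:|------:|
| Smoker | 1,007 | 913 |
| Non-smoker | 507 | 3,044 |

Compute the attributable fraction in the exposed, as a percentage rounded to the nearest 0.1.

Cells: a = 1007, b = 913, c = 507, d = 3044.
Risk in exposed = 1007/1920 = 0.52448; risk in unexposed = 507/3551 = 0.14278.
RR = 0.52448/0.14278 = 3.67342
AR% = (RR − 1)/RR × 100 = (3.67342 − 1)/3.67342 × 100 = 72.7774%

72.8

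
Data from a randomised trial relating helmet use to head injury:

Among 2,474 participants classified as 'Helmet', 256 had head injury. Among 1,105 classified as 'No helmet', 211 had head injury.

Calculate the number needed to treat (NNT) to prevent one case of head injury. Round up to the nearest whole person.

Risk in treated group = 256/2474 = 0.10348; risk in control = 211/1105 = 0.19095.
Absolute risk reduction = 0.19095 − 0.10348 = 0.08747
NNT = 1 / ARR = 1 / 0.08747 = 11.432 → round up → 12

12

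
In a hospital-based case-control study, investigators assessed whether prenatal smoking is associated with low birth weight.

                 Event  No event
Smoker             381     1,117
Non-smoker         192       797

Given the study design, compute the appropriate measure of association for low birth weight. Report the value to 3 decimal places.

1.416

Cells: a = 381, b = 1117, c = 192, d = 797.
This is a hospital-based case-control study: participants were sampled on outcome status, so risks in the source population cannot be estimated directly — relative risk is not valid here. The odds ratio is the appropriate measure.
OR = (a·d)/(b·c) = (381 × 797) / (1117 × 192) = 303657 / 214464 = 1.41589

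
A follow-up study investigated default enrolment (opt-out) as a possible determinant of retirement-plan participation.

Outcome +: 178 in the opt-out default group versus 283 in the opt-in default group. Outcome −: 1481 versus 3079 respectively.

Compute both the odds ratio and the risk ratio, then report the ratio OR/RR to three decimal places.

1.026

From the description: a = 178, b = 1481, c = 283, d = 3079.
OR = (178·3079)/(1481·283) = 548062/419123 = 1.30764
Risk in exposed = 178/1659 = 0.10729; risk in unexposed = 283/3362 = 0.08418; RR = 1.27463
OR/RR = 1.30764 / 1.27463 = 1.02590
The outcome is not rare, so the OR lies further from 1 than the RR.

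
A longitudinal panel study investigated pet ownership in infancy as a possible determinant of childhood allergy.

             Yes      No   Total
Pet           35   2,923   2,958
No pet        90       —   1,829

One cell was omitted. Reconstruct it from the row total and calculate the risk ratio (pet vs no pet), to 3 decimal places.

0.240

The missing cell is in the unexposed row: 1829 − 90 = 1739.
So a = 35, b = 2923, c = 90, d = 1739.
RR = [a/(a+b)] / [c/(c+d)] = (35/2958) / (90/1829) = 0.01183/0.04921 = 0.24046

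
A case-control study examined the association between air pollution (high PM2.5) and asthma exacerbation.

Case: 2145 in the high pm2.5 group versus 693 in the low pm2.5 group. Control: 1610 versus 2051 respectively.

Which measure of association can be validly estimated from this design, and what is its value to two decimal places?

From the description: a = 2145, b = 1610, c = 693, d = 2051.
This is a case-control study: participants were sampled on outcome status, so risks in the source population cannot be estimated directly — relative risk is not valid here. The odds ratio is the appropriate measure.
OR = (a·d)/(b·c) = (2145 × 2051) / (1610 × 693) = 4399395 / 1115730 = 3.94306

3.94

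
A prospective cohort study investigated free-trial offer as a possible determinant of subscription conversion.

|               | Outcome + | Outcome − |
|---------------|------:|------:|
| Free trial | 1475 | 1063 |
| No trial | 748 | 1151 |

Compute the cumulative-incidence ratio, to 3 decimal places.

1.475

Cells: a = 1475, b = 1063, c = 748, d = 1151.
Risk in exposed = 1475/2538 = 0.58117; risk in unexposed = 748/1899 = 0.39389.
RR = 0.58117 / 0.39389 = 1.47545
The risk among the exposed is 1.48 times that among the unexposed.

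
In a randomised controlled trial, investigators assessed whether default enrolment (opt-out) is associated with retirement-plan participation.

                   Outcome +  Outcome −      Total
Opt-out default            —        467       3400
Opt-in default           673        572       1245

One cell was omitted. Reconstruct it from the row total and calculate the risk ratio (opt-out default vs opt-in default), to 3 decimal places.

The missing cell is in the exposed row: 3400 − 467 = 2933.
So a = 2933, b = 467, c = 673, d = 572.
RR = [a/(a+b)] / [c/(c+d)] = (2933/3400) / (673/1245) = 0.86265/0.54056 = 1.59583

1.596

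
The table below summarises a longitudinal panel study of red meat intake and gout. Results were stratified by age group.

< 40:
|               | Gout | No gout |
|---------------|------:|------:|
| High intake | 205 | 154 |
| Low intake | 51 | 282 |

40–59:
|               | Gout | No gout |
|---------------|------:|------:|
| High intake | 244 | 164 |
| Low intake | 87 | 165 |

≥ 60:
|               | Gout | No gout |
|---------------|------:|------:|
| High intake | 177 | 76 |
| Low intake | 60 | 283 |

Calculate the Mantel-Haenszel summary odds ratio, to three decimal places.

5.628

OR_MH = Σ(aᵢdᵢ/nᵢ) / Σ(bᵢcᵢ/nᵢ), where nᵢ is the stratum total.
Stratum 1 (< 40): n = 692; a·d/n = 205·282/692 = 83.5405; b·c/n = 154·51/692 = 11.3497
Stratum 2 (40–59): n = 660; a·d/n = 244·165/660 = 61.0000; b·c/n = 164·87/660 = 21.6182
Stratum 3 (≥ 60): n = 596; a·d/n = 177·283/596 = 84.0453; b·c/n = 76·60/596 = 7.6510
OR_MH = (83.5405 + 61.0000 + 84.0453) / (11.3497 + 21.6182 + 7.6510) = 228.5858 / 40.6189 = 5.62757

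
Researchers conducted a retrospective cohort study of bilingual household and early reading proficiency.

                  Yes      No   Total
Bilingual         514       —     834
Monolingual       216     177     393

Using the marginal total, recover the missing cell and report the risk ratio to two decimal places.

1.12

The missing cell is in the exposed row: 834 − 514 = 320.
So a = 514, b = 320, c = 216, d = 177.
RR = [a/(a+b)] / [c/(c+d)] = (514/834) / (216/393) = 0.61631/0.54962 = 1.12134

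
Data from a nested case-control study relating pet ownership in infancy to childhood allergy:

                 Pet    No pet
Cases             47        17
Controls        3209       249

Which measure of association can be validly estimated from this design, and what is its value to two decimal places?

0.21

Reading the table with exposure as columns: a = 47 (Pet, case), b = 3209 (Pet, non-case), c = 17 (No pet, case), d = 249.
This is a nested case-control study: participants were sampled on outcome status, so risks in the source population cannot be estimated directly — relative risk is not valid here. The odds ratio is the appropriate measure.
OR = (a·d)/(b·c) = (47 × 249) / (3209 × 17) = 11703 / 54553 = 0.21453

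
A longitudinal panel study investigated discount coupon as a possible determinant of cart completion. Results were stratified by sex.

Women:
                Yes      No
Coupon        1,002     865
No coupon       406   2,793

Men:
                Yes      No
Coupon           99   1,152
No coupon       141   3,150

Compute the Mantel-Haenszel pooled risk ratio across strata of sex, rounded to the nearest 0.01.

RR_MH = Σ(aᵢ·n₀ᵢ/nᵢ) / Σ(cᵢ·n₁ᵢ/nᵢ), with n₁ᵢ = aᵢ+bᵢ (exposed), n₀ᵢ = cᵢ+dᵢ (unexposed), nᵢ = n₁ᵢ+n₀ᵢ.
Stratum 1 (Women): n₁ = 1867, n₀ = 3199, n = 5066; a·n₀/n = 1002·3199/5066 = 632.7276; c·n₁/n = 406·1867/5066 = 149.6253
Stratum 2 (Men): n₁ = 1251, n₀ = 3291, n = 4542; a·n₀/n = 99·3291/4542 = 71.7325; c·n₁/n = 141·1251/4542 = 38.8355
RR_MH = (632.7276 + 71.7325) / (149.6253 + 38.8355) = 704.4601 / 188.4609 = 3.73796

3.74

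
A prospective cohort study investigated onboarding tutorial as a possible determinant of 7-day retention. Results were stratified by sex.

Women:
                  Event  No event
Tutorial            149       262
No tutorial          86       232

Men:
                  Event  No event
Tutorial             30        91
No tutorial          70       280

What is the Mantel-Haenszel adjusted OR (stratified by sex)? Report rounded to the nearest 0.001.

OR_MH = Σ(aᵢdᵢ/nᵢ) / Σ(bᵢcᵢ/nᵢ), where nᵢ is the stratum total.
Stratum 1 (Women): n = 729; a·d/n = 149·232/729 = 47.4184; b·c/n = 262·86/729 = 30.9081
Stratum 2 (Men): n = 471; a·d/n = 30·280/471 = 17.8344; b·c/n = 91·70/471 = 13.5244
OR_MH = (47.4184 + 17.8344) / (30.9081 + 13.5244) = 65.2528 / 44.4325 = 1.46858

1.469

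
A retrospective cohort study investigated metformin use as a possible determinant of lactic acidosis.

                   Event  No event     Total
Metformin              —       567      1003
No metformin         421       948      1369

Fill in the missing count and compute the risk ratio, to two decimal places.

The missing cell is in the exposed row: 1003 − 567 = 436.
So a = 436, b = 567, c = 421, d = 948.
RR = [a/(a+b)] / [c/(c+d)] = (436/1003) / (421/1369) = 0.43470/0.30752 = 1.41354

1.41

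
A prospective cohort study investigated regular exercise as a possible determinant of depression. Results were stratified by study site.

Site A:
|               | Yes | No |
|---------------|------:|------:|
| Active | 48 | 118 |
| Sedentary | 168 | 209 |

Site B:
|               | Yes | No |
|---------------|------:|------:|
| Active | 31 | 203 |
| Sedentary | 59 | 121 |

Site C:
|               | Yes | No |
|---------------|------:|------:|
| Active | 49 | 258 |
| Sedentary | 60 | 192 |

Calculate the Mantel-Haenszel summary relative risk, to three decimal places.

0.586

RR_MH = Σ(aᵢ·n₀ᵢ/nᵢ) / Σ(cᵢ·n₁ᵢ/nᵢ), with n₁ᵢ = aᵢ+bᵢ (exposed), n₀ᵢ = cᵢ+dᵢ (unexposed), nᵢ = n₁ᵢ+n₀ᵢ.
Stratum 1 (Site A): n₁ = 166, n₀ = 377, n = 543; a·n₀/n = 48·377/543 = 33.3260; c·n₁/n = 168·166/543 = 51.3591
Stratum 2 (Site B): n₁ = 234, n₀ = 180, n = 414; a·n₀/n = 31·180/414 = 13.4783; c·n₁/n = 59·234/414 = 33.3478
Stratum 3 (Site C): n₁ = 307, n₀ = 252, n = 559; a·n₀/n = 49·252/559 = 22.0894; c·n₁/n = 60·307/559 = 32.9517
RR_MH = (33.3260 + 13.4783 + 22.0894) / (51.3591 + 33.3478 + 32.9517) = 68.8937 / 117.6586 = 0.58554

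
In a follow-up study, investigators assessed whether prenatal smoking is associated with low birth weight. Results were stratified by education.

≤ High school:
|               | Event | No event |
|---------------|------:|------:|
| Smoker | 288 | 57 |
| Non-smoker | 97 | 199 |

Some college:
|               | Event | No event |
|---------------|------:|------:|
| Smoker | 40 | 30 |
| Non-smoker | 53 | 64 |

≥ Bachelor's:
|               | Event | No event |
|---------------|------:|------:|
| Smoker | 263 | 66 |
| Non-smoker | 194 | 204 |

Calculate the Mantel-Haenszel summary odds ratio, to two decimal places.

5.09

OR_MH = Σ(aᵢdᵢ/nᵢ) / Σ(bᵢcᵢ/nᵢ), where nᵢ is the stratum total.
Stratum 1 (≤ High school): n = 641; a·d/n = 288·199/641 = 89.4103; b·c/n = 57·97/641 = 8.6256
Stratum 2 (Some college): n = 187; a·d/n = 40·64/187 = 13.6898; b·c/n = 30·53/187 = 8.5027
Stratum 3 (≥ Bachelor's): n = 727; a·d/n = 263·204/727 = 73.7992; b·c/n = 66·194/727 = 17.6121
OR_MH = (89.4103 + 13.6898 + 73.7992) / (8.6256 + 8.5027 + 17.6121) = 176.8993 / 34.7404 = 5.09204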